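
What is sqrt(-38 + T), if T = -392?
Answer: I*sqrt(430) ≈ 20.736*I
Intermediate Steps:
sqrt(-38 + T) = sqrt(-38 - 392) = sqrt(-430) = I*sqrt(430)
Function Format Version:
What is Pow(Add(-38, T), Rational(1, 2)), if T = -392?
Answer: Mul(I, Pow(430, Rational(1, 2))) ≈ Mul(20.736, I)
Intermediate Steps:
Pow(Add(-38, T), Rational(1, 2)) = Pow(Add(-38, -392), Rational(1, 2)) = Pow(-430, Rational(1, 2)) = Mul(I, Pow(430, Rational(1, 2)))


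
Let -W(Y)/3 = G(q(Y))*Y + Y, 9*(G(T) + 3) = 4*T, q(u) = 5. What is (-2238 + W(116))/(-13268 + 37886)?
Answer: -3473/36927 ≈ -0.094050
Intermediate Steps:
G(T) = -3 + 4*T/9 (G(T) = -3 + (4*T)/9 = -3 + 4*T/9)
W(Y) = -2*Y/3 (W(Y) = -3*((-3 + (4/9)*5)*Y + Y) = -3*((-3 + 20/9)*Y + Y) = -3*(-7*Y/9 + Y) = -2*Y/3)
(-2238 + W(116))/(-13268 + 37886) = (-2238 - ⅔*116)/(-13268 + 37886) = (-2238 - 232/3)/24618 = -6946/3*1/24618 = -3473/36927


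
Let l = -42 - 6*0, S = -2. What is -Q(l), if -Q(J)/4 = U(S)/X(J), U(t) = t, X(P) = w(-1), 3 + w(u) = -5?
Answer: 1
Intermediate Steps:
w(u) = -8 (w(u) = -3 - 5 = -8)
X(P) = -8
l = -42 (l = -42 - 0 = -42 - 1*0 = -42 + 0 = -42)
Q(J) = -1 (Q(J) = -(-8)/(-8) = -(-8)*(-1)/8 = -4*¼ = -1)
-Q(l) = -1*(-1) = 1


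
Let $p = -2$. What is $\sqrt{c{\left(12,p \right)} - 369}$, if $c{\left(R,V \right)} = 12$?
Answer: $i \sqrt{357} \approx 18.894 i$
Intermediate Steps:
$\sqrt{c{\left(12,p \right)} - 369} = \sqrt{12 - 369} = \sqrt{-357} = i \sqrt{357}$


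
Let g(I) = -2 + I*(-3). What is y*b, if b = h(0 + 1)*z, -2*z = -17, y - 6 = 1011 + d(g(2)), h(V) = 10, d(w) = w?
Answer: 85765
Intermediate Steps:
g(I) = -2 - 3*I
y = 1009 (y = 6 + (1011 + (-2 - 3*2)) = 6 + (1011 + (-2 - 6)) = 6 + (1011 - 8) = 6 + 1003 = 1009)
z = 17/2 (z = -1/2*(-17) = 17/2 ≈ 8.5000)
b = 85 (b = 10*(17/2) = 85)
y*b = 1009*85 = 85765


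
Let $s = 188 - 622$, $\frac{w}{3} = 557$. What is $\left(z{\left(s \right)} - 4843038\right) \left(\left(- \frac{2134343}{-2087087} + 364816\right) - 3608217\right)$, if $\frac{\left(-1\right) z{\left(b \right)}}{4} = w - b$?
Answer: $\frac{32840770531498217152}{2087087} \approx 1.5735 \cdot 10^{13}$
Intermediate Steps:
$w = 1671$ ($w = 3 \cdot 557 = 1671$)
$s = -434$
$z{\left(b \right)} = -6684 + 4 b$ ($z{\left(b \right)} = - 4 \left(1671 - b\right) = -6684 + 4 b$)
$\left(z{\left(s \right)} - 4843038\right) \left(\left(- \frac{2134343}{-2087087} + 364816\right) - 3608217\right) = \left(\left(-6684 + 4 \left(-434\right)\right) - 4843038\right) \left(\left(- \frac{2134343}{-2087087} + 364816\right) - 3608217\right) = \left(\left(-6684 - 1736\right) - 4843038\right) \left(\left(\left(-2134343\right) \left(- \frac{1}{2087087}\right) + 364816\right) - 3608217\right) = \left(-8420 - 4843038\right) \left(\left(\frac{2134343}{2087087} + 364816\right) - 3608217\right) = - 4851458 \left(\frac{761404865335}{2087087} - 3608217\right) = \left(-4851458\right) \left(- \frac{6769257928544}{2087087}\right) = \frac{32840770531498217152}{2087087}$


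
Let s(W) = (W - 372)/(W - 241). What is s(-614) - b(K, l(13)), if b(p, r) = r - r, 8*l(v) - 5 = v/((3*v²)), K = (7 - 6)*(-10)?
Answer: 986/855 ≈ 1.1532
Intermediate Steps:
s(W) = (-372 + W)/(-241 + W)
K = -10 (K = 1*(-10) = -10)
l(v) = 5/8 + 1/(24*v) (l(v) = 5/8 + (v/((3*v²)))/8 = 5/8 + (v*(1/(3*v²)))/8 = 5/8 + (1/(3*v))/8 = 5/8 + 1/(24*v))
b(p, r) = 0
s(-614) - b(K, l(13)) = (-372 - 614)/(-241 - 614) - 1*0 = -986/(-855) + 0 = -1/855*(-986) + 0 = 986/855 + 0 = 986/855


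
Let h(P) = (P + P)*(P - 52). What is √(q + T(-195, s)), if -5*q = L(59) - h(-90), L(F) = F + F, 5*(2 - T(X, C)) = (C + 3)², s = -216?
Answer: 3*I*√11065/5 ≈ 63.114*I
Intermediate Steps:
T(X, C) = 2 - (3 + C)²/5 (T(X, C) = 2 - (C + 3)²/5 = 2 - (3 + C)²/5)
L(F) = 2*F
h(P) = 2*P*(-52 + P) (h(P) = (2*P)*(-52 + P) = 2*P*(-52 + P))
q = 25442/5 (q = -(2*59 - 2*(-90)*(-52 - 90))/5 = -(118 - 2*(-90)*(-142))/5 = -(118 - 1*25560)/5 = -(118 - 25560)/5 = -⅕*(-25442) = 25442/5 ≈ 5088.4)
√(q + T(-195, s)) = √(25442/5 + (2 - (3 - 216)²/5)) = √(25442/5 + (2 - ⅕*(-213)²)) = √(25442/5 + (2 - ⅕*45369)) = √(25442/5 + (2 - 45369/5)) = √(25442/5 - 45359/5) = √(-19917/5) = 3*I*√11065/5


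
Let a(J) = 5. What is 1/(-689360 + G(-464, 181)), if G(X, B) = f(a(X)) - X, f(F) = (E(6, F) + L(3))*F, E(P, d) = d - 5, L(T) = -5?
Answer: -1/688921 ≈ -1.4515e-6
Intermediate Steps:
E(P, d) = -5 + d
f(F) = F*(-10 + F) (f(F) = ((-5 + F) - 5)*F = (-10 + F)*F = F*(-10 + F))
G(X, B) = -25 - X (G(X, B) = 5*(-10 + 5) - X = 5*(-5) - X = -25 - X)
1/(-689360 + G(-464, 181)) = 1/(-689360 + (-25 - 1*(-464))) = 1/(-689360 + (-25 + 464)) = 1/(-689360 + 439) = 1/(-688921) = -1/688921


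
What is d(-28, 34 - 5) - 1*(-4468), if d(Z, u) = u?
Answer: 4497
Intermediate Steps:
d(-28, 34 - 5) - 1*(-4468) = (34 - 5) - 1*(-4468) = 29 + 4468 = 4497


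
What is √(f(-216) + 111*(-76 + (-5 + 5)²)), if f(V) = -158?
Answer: I*√8594 ≈ 92.704*I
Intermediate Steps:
√(f(-216) + 111*(-76 + (-5 + 5)²)) = √(-158 + 111*(-76 + (-5 + 5)²)) = √(-158 + 111*(-76 + 0²)) = √(-158 + 111*(-76 + 0)) = √(-158 + 111*(-76)) = √(-158 - 8436) = √(-8594) = I*√8594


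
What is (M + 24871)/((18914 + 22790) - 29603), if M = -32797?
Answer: -7926/12101 ≈ -0.65499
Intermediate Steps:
(M + 24871)/((18914 + 22790) - 29603) = (-32797 + 24871)/((18914 + 22790) - 29603) = -7926/(41704 - 29603) = -7926/12101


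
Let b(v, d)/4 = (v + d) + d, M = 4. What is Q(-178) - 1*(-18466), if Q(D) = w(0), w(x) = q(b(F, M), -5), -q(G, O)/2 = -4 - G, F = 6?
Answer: 18586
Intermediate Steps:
b(v, d) = 4*v + 8*d (b(v, d) = 4*((v + d) + d) = 4*((d + v) + d) = 4*(v + 2*d) = 4*v + 8*d)
q(G, O) = 8 + 2*G (q(G, O) = -2*(-4 - G) = 8 + 2*G)
w(x) = 120 (w(x) = 8 + 2*(4*6 + 8*4) = 8 + 2*(24 + 32) = 8 + 2*56 = 8 + 112 = 120)
Q(D) = 120
Q(-178) - 1*(-18466) = 120 - 1*(-18466) = 120 + 18466 = 18586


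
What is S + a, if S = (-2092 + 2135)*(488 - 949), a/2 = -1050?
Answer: -21923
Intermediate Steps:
a = -2100 (a = 2*(-1050) = -2100)
S = -19823 (S = 43*(-461) = -19823)
S + a = -19823 - 2100 = -21923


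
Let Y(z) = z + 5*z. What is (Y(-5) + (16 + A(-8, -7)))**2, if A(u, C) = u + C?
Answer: 841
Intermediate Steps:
Y(z) = 6*z
A(u, C) = C + u
(Y(-5) + (16 + A(-8, -7)))**2 = (6*(-5) + (16 + (-7 - 8)))**2 = (-30 + (16 - 15))**2 = (-30 + 1)**2 = (-29)**2 = 841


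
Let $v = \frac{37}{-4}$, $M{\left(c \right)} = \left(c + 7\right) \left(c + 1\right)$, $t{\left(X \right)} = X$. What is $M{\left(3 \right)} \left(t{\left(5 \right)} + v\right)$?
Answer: $-170$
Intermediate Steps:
$M{\left(c \right)} = \left(1 + c\right) \left(7 + c\right)$ ($M{\left(c \right)} = \left(7 + c\right) \left(1 + c\right) = \left(1 + c\right) \left(7 + c\right)$)
$v = - \frac{37}{4}$ ($v = 37 \left(- \frac{1}{4}\right) = - \frac{37}{4} \approx -9.25$)
$M{\left(3 \right)} \left(t{\left(5 \right)} + v\right) = \left(7 + 3^{2} + 8 \cdot 3\right) \left(5 - \frac{37}{4}\right) = \left(7 + 9 + 24\right) \left(- \frac{17}{4}\right) = 40 \left(- \frac{17}{4}\right) = -170$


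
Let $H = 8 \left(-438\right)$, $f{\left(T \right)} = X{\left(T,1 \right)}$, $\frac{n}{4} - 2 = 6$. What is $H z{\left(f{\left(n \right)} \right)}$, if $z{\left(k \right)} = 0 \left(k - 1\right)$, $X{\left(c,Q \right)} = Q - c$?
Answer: $0$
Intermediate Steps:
$n = 32$ ($n = 8 + 4 \cdot 6 = 8 + 24 = 32$)
$f{\left(T \right)} = 1 - T$
$z{\left(k \right)} = 0$ ($z{\left(k \right)} = 0 \left(-1 + k\right) = 0$)
$H = -3504$
$H z{\left(f{\left(n \right)} \right)} = \left(-3504\right) 0 = 0$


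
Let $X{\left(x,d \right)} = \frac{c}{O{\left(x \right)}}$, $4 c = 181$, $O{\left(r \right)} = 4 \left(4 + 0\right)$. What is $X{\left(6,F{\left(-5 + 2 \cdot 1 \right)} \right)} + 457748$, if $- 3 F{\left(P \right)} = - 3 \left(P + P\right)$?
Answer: $\frac{29296053}{64} \approx 4.5775 \cdot 10^{5}$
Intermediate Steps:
$O{\left(r \right)} = 16$ ($O{\left(r \right)} = 4 \cdot 4 = 16$)
$c = \frac{181}{4}$ ($c = \frac{1}{4} \cdot 181 = \frac{181}{4} \approx 45.25$)
$F{\left(P \right)} = 2 P$ ($F{\left(P \right)} = - \frac{\left(-3\right) \left(P + P\right)}{3} = - \frac{\left(-3\right) 2 P}{3} = - \frac{\left(-6\right) P}{3} = 2 P$)
$X{\left(x,d \right)} = \frac{181}{64}$ ($X{\left(x,d \right)} = \frac{181}{4 \cdot 16} = \frac{181}{4} \cdot \frac{1}{16} = \frac{181}{64}$)
$X{\left(6,F{\left(-5 + 2 \cdot 1 \right)} \right)} + 457748 = \frac{181}{64} + 457748 = \frac{29296053}{64}$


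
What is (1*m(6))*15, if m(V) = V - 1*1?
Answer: 75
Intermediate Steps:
m(V) = -1 + V (m(V) = V - 1 = -1 + V)
(1*m(6))*15 = (1*(-1 + 6))*15 = (1*5)*15 = 5*15 = 75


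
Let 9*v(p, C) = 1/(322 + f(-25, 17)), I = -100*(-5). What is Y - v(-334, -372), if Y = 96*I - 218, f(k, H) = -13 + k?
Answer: 122130791/2556 ≈ 47782.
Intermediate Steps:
I = 500
v(p, C) = 1/2556 (v(p, C) = 1/(9*(322 + (-13 - 25))) = 1/(9*(322 - 38)) = (⅑)/284 = (⅑)*(1/284) = 1/2556)
Y = 47782 (Y = 96*500 - 218 = 48000 - 218 = 47782)
Y - v(-334, -372) = 47782 - 1*1/2556 = 47782 - 1/2556 = 122130791/2556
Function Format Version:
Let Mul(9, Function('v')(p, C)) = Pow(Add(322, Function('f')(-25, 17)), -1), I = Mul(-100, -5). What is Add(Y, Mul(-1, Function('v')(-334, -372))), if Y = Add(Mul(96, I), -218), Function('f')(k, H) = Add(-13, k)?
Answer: Rational(122130791, 2556) ≈ 47782.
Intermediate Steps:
I = 500
Function('v')(p, C) = Rational(1, 2556) (Function('v')(p, C) = Mul(Rational(1, 9), Pow(Add(322, Add(-13, -25)), -1)) = Mul(Rational(1, 9), Pow(Add(322, -38), -1)) = Mul(Rational(1, 9), Pow(284, -1)) = Mul(Rational(1, 9), Rational(1, 284)) = Rational(1, 2556))
Y = 47782 (Y = Add(Mul(96, 500), -218) = Add(48000, -218) = 47782)
Add(Y, Mul(-1, Function('v')(-334, -372))) = Add(47782, Mul(-1, Rational(1, 2556))) = Add(47782, Rational(-1, 2556)) = Rational(122130791, 2556)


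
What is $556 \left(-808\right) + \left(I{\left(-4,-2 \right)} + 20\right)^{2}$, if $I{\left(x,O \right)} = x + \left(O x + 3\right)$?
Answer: $-448519$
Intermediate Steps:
$I{\left(x,O \right)} = 3 + x + O x$ ($I{\left(x,O \right)} = x + \left(3 + O x\right) = 3 + x + O x$)
$556 \left(-808\right) + \left(I{\left(-4,-2 \right)} + 20\right)^{2} = 556 \left(-808\right) + \left(\left(3 - 4 - -8\right) + 20\right)^{2} = -449248 + \left(\left(3 - 4 + 8\right) + 20\right)^{2} = -449248 + \left(7 + 20\right)^{2} = -449248 + 27^{2} = -449248 + 729 = -448519$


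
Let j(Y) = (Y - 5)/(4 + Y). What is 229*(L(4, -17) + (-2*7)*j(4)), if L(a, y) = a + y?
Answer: -10305/4 ≈ -2576.3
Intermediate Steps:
j(Y) = (-5 + Y)/(4 + Y)
229*(L(4, -17) + (-2*7)*j(4)) = 229*((4 - 17) + (-2*7)*((-5 + 4)/(4 + 4))) = 229*(-13 - 14*(-1)/8) = 229*(-13 - 7*(-1)/4) = 229*(-13 - 14*(-⅛)) = 229*(-13 + 7/4) = 229*(-45/4) = -10305/4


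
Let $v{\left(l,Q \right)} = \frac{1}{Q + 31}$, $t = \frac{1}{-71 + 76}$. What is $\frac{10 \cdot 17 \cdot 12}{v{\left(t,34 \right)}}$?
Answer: $132600$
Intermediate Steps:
$t = \frac{1}{5} \approx 0.2$
$v{\left(l,Q \right)} = \frac{1}{31 + Q}$
$\frac{10 \cdot 17 \cdot 12}{v{\left(t,34 \right)}} = \frac{10 \cdot 17 \cdot 12}{\frac{1}{31 + 34}} = \frac{170 \cdot 12}{\frac{1}{65}} = 2040 \frac{1}{\frac{1}{65}} = 2040 \cdot 65 = 132600$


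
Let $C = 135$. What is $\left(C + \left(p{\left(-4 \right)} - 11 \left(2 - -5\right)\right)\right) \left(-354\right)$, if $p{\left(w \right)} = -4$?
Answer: $-19116$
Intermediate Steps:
$\left(C + \left(p{\left(-4 \right)} - 11 \left(2 - -5\right)\right)\right) \left(-354\right) = \left(135 - \left(4 + 11 \left(2 - -5\right)\right)\right) \left(-354\right) = \left(135 - \left(4 + 11 \left(2 + 5\right)\right)\right) \left(-354\right) = \left(135 - 81\right) \left(-354\right) = 54 \left(-354\right) = -19116$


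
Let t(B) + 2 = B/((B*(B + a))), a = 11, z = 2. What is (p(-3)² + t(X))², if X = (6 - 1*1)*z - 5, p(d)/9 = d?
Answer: 135326689/256 ≈ 5.2862e+5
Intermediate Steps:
p(d) = 9*d
X = 5 (X = (6 - 1*1)*2 - 5 = (6 - 1)*2 - 5 = 5*2 - 5 = 10 - 5 = 5)
t(B) = -2 + 1/(11 + B) (t(B) = -2 + B/((B*(B + 11))) = -2 + B/((B*(11 + B))) = -2 + B*(1/(B*(11 + B))) = -2 + 1/(11 + B))
(p(-3)² + t(X))² = ((9*(-3))² + (-21 - 2*5)/(11 + 5))² = ((-27)² + (-21 - 10)/16)² = (729 + (1/16)*(-31))² = (729 - 31/16)² = (11633/16)² = 135326689/256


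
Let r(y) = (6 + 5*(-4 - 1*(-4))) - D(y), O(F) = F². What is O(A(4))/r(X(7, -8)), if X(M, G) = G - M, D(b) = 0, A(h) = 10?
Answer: 50/3 ≈ 16.667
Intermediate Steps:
r(y) = 6 (r(y) = (6 + 5*(-4 - 1*(-4))) - 1*0 = (6 + 5*(-4 + 4)) + 0 = (6 + 5*0) + 0 = (6 + 0) + 0 = 6 + 0 = 6)
O(A(4))/r(X(7, -8)) = 10²/6 = 100*(⅙) = 50/3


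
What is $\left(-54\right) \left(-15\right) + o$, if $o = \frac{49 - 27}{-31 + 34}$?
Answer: $\frac{2452}{3} \approx 817.33$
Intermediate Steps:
$o = \frac{22}{3} \approx 7.3333$
$\left(-54\right) \left(-15\right) + o = \left(-54\right) \left(-15\right) + \frac{22}{3} = 810 + \frac{22}{3} = \frac{2452}{3}$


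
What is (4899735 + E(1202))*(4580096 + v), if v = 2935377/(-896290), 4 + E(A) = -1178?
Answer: 20109007344345354039/896290 ≈ 2.2436e+13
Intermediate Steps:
E(A) = -1182 (E(A) = -4 - 1178 = -1182)
v = -2935377/896290 (v = 2935377*(-1/896290) = -2935377/896290 ≈ -3.2750)
(4899735 + E(1202))*(4580096 + v) = (4899735 - 1182)*(4580096 - 2935377/896290) = 4898553*(4105091308463/896290) = 20109007344345354039/896290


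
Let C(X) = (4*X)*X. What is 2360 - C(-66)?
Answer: -15064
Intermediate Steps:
C(X) = 4*X**2
2360 - C(-66) = 2360 - 4*(-66)**2 = 2360 - 4*4356 = 2360 - 1*17424 = 2360 - 17424 = -15064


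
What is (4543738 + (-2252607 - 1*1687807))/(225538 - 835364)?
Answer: -301662/304913 ≈ -0.98934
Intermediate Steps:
(4543738 + (-2252607 - 1*1687807))/(225538 - 835364) = (4543738 + (-2252607 - 1687807))/(-609826) = (4543738 - 3940414)*(-1/609826) = 603324*(-1/609826) = -301662/304913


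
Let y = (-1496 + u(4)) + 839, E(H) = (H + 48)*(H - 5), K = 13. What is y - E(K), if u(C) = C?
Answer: -1141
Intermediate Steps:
E(H) = (-5 + H)*(48 + H) (E(H) = (48 + H)*(-5 + H) = (-5 + H)*(48 + H))
y = -653 (y = (-1496 + 4) + 839 = -1492 + 839 = -653)
y - E(K) = -653 - (-240 + 13² + 43*13) = -653 - (-240 + 169 + 559) = -653 - 1*488 = -653 - 488 = -1141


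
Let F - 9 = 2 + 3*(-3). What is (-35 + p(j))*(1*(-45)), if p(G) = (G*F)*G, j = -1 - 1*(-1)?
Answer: 1575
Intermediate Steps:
F = 2 (F = 9 + (2 + 3*(-3)) = 9 + (2 - 9) = 9 - 7 = 2)
j = 0 (j = -1 + 1 = 0)
p(G) = 2*G² (p(G) = (G*2)*G = (2*G)*G = 2*G²)
(-35 + p(j))*(1*(-45)) = (-35 + 2*0²)*(1*(-45)) = (-35 + 2*0)*(-45) = (-35 + 0)*(-45) = -35*(-45) = 1575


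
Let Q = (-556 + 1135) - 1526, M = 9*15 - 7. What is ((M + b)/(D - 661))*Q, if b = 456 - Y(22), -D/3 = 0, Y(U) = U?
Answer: 532214/661 ≈ 805.17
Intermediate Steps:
M = 128 (M = 135 - 7 = 128)
D = 0 (D = -3*0 = 0)
Q = -947 (Q = 579 - 1526 = -947)
b = 434 (b = 456 - 1*22 = 456 - 22 = 434)
((M + b)/(D - 661))*Q = ((128 + 434)/(0 - 661))*(-947) = (562/(-661))*(-947) = (562*(-1/661))*(-947) = -562/661*(-947) = 532214/661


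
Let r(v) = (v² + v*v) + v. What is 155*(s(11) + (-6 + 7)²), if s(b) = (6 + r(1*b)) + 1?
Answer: 40455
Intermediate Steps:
r(v) = v + 2*v² (r(v) = (v² + v²) + v = 2*v² + v = v + 2*v²)
s(b) = 7 + b*(1 + 2*b) (s(b) = (6 + (1*b)*(1 + 2*(1*b))) + 1 = (6 + b*(1 + 2*b)) + 1 = 7 + b*(1 + 2*b))
155*(s(11) + (-6 + 7)²) = 155*((7 + 11*(1 + 2*11)) + (-6 + 7)²) = 155*((7 + 11*(1 + 22)) + 1²) = 155*((7 + 11*23) + 1) = 155*((7 + 253) + 1) = 155*(260 + 1) = 155*261 = 40455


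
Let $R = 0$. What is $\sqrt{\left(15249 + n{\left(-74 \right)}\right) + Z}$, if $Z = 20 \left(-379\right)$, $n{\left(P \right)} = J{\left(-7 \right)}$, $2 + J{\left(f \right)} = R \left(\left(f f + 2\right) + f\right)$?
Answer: $\sqrt{7667} \approx 87.561$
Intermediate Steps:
$J{\left(f \right)} = -2$ ($J{\left(f \right)} = -2 + 0 \left(\left(f f + 2\right) + f\right) = -2 + 0 \left(\left(f^{2} + 2\right) + f\right) = -2 + 0 \left(\left(2 + f^{2}\right) + f\right) = -2 + 0 \left(2 + f + f^{2}\right) = -2 + 0 = -2$)
$n{\left(P \right)} = -2$
$Z = -7580$
$\sqrt{\left(15249 + n{\left(-74 \right)}\right) + Z} = \sqrt{\left(15249 - 2\right) - 7580} = \sqrt{15247 - 7580} = \sqrt{7667}$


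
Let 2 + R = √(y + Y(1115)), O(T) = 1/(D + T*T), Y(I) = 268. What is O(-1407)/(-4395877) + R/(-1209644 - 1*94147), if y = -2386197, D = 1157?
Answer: 17414757769933/11352603073744843842 - I*√2385929/1303791 ≈ 1.534e-6 - 0.0011847*I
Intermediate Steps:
O(T) = 1/(1157 + T²) (O(T) = 1/(1157 + T*T) = 1/(1157 + T²))
R = -2 + I*√2385929 (R = -2 + √(-2386197 + 268) = -2 + √(-2385929) = -2 + I*√2385929 ≈ -2.0 + 1544.6*I)
O(-1407)/(-4395877) + R/(-1209644 - 1*94147) = 1/((1157 + (-1407)²)*(-4395877)) + (-2 + I*√2385929)/(-1209644 - 1*94147) = -1/4395877/(1157 + 1979649) + (-2 + I*√2385929)/(-1209644 - 94147) = -1/4395877/1980806 + (-2 + I*√2385929)/(-1303791) = (1/1980806)*(-1/4395877) + (-2 + I*√2385929)*(-1/1303791) = -1/8707379536862 + (2/1303791 - I*√2385929/1303791) = 17414757769933/11352603073744843842 - I*√2385929/1303791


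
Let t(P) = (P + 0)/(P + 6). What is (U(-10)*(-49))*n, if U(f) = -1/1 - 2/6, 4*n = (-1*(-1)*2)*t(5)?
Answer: 490/33 ≈ 14.848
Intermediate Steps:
t(P) = P/(6 + P)
n = 5/22 (n = ((-1*(-1)*2)*(5/(6 + 5)))/4 = ((1*2)*(5/11))/4 = (2*(5*(1/11)))/4 = (2*(5/11))/4 = (¼)*(10/11) = 5/22 ≈ 0.22727)
U(f) = -4/3 (U(f) = -1*1 - 2*⅙ = -1 - ⅓ = -4/3)
(U(-10)*(-49))*n = -4/3*(-49)*(5/22) = (196/3)*(5/22) = 490/33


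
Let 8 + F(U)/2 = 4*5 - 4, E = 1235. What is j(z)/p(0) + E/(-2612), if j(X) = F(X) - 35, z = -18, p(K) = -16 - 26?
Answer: -1121/54852 ≈ -0.020437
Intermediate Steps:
p(K) = -42
F(U) = 16 (F(U) = -16 + 2*(4*5 - 4) = -16 + 2*(20 - 4) = -16 + 2*16 = -16 + 32 = 16)
j(X) = -19 (j(X) = 16 - 35 = -19)
j(z)/p(0) + E/(-2612) = -19/(-42) + 1235/(-2612) = -19*(-1/42) + 1235*(-1/2612) = 19/42 - 1235/2612 = -1121/54852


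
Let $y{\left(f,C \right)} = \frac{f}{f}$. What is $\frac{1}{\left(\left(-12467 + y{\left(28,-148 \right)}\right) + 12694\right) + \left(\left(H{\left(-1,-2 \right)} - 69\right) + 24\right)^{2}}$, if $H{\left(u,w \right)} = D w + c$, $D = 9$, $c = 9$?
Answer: $\frac{1}{3144} \approx 0.00031807$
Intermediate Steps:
$y{\left(f,C \right)} = 1$
$H{\left(u,w \right)} = 9 + 9 w$ ($H{\left(u,w \right)} = 9 w + 9 = 9 + 9 w$)
$\frac{1}{\left(\left(-12467 + y{\left(28,-148 \right)}\right) + 12694\right) + \left(\left(H{\left(-1,-2 \right)} - 69\right) + 24\right)^{2}} = \frac{1}{\left(\left(-12467 + 1\right) + 12694\right) + \left(\left(\left(9 + 9 \left(-2\right)\right) - 69\right) + 24\right)^{2}} = \frac{1}{\left(-12466 + 12694\right) + \left(\left(\left(9 - 18\right) - 69\right) + 24\right)^{2}} = \frac{1}{228 + \left(\left(-9 - 69\right) + 24\right)^{2}} = \frac{1}{228 + \left(-78 + 24\right)^{2}} = \frac{1}{228 + \left(-54\right)^{2}} = \frac{1}{228 + 2916} = \frac{1}{3144}$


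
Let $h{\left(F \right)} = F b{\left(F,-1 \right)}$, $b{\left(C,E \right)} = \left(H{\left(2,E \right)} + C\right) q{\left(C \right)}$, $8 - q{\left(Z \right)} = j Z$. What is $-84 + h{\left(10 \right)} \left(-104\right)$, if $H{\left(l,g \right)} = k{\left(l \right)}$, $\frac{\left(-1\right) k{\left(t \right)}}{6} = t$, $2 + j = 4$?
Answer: $-25044$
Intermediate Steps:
$j = 2$ ($j = -2 + 4 = 2$)
$k{\left(t \right)} = - 6 t$
$q{\left(Z \right)} = 8 - 2 Z$
$H{\left(l,g \right)} = - 6 l$
$b{\left(C,E \right)} = \left(-12 + C\right) \left(8 - 2 C\right)$ ($b{\left(C,E \right)} = \left(\left(-6\right) 2 + C\right) \left(8 - 2 C\right) = \left(-12 + C\right) \left(8 - 2 C\right)$)
$h{\left(F \right)} = - 2 F \left(-12 + F\right) \left(-4 + F\right)$ ($h{\left(F \right)} = F \left(- 2 \left(-12 + F\right) \left(-4 + F\right)\right) = - 2 F \left(-12 + F\right) \left(-4 + F\right)$)
$-84 + h{\left(10 \right)} \left(-104\right) = -84 + \left(-2\right) 10 \left(-12 + 10\right) \left(-4 + 10\right) \left(-104\right) = -84 + \left(-2\right) 10 \left(-2\right) 6 \left(-104\right) = -84 + 240 \left(-104\right) = -84 - 24960 = -25044$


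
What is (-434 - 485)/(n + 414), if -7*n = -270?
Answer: -6433/3168 ≈ -2.0306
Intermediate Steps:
n = 270/7 (n = -⅐*(-270) = 270/7 ≈ 38.571)
(-434 - 485)/(n + 414) = (-434 - 485)/(270/7 + 414) = -919/3168/7 = -919*7/3168 = -6433/3168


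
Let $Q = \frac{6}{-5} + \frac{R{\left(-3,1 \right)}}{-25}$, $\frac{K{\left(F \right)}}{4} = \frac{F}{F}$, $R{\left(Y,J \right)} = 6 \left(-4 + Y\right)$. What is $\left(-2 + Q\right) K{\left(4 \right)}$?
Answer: $- \frac{152}{25} \approx -6.08$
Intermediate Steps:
$R{\left(Y,J \right)} = -24 + 6 Y$
$K{\left(F \right)} = 4$ ($K{\left(F \right)} = 4 \frac{F}{F} = 4 \cdot 1 = 4$)
$Q = \frac{12}{25}$ ($Q = \frac{6}{-5} + \frac{-24 + 6 \left(-3\right)}{-25} = 6 \left(- \frac{1}{5}\right) + \left(-24 - 18\right) \left(- \frac{1}{25}\right) = - \frac{6}{5} - - \frac{42}{25} = - \frac{6}{5} + \frac{42}{25} = \frac{12}{25} \approx 0.48$)
$\left(-2 + Q\right) K{\left(4 \right)} = \left(-2 + \frac{12}{25}\right) 4 = \left(- \frac{38}{25}\right) 4 = - \frac{152}{25}$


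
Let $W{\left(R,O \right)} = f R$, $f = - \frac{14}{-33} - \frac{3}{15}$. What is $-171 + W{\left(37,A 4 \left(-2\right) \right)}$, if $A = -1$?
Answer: $- \frac{26846}{165} \approx -162.7$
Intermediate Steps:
$f = \frac{37}{165}$ ($f = \left(-14\right) \left(- \frac{1}{33}\right) - \frac{1}{5} = \frac{14}{33} - \frac{1}{5} = \frac{37}{165} \approx 0.22424$)
$W{\left(R,O \right)} = \frac{37 R}{165}$
$-171 + W{\left(37,A 4 \left(-2\right) \right)} = -171 + \frac{37}{165} \cdot 37 = -171 + \frac{1369}{165} = - \frac{26846}{165}$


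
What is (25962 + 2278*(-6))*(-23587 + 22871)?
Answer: -8802504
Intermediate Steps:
(25962 + 2278*(-6))*(-23587 + 22871) = (25962 - 13668)*(-716) = 12294*(-716) = -8802504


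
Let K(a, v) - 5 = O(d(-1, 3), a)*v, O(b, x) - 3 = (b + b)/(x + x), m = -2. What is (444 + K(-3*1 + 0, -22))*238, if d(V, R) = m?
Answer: 262990/3 ≈ 87663.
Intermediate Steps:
d(V, R) = -2
O(b, x) = 3 + b/x (O(b, x) = 3 + (b + b)/(x + x) = 3 + (2*b)/((2*x)) = 3 + (2*b)*(1/(2*x)) = 3 + b/x)
K(a, v) = 5 + v*(3 - 2/a) (K(a, v) = 5 + (3 - 2/a)*v = 5 + v*(3 - 2/a))
(444 + K(-3*1 + 0, -22))*238 = (444 + (5 + 3*(-22) - 2*(-22)/(-3*1 + 0)))*238 = (444 + (5 - 66 - 2*(-22)/(-3 + 0)))*238 = (444 + (5 - 66 - 2*(-22)/(-3)))*238 = (444 + (5 - 66 - 2*(-22)*(-⅓)))*238 = (444 + (5 - 66 - 44/3))*238 = (444 - 227/3)*238 = (1105/3)*238 = 262990/3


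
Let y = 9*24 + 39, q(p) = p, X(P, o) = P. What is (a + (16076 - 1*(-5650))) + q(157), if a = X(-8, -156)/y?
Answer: 5580157/255 ≈ 21883.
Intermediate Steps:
y = 255 (y = 216 + 39 = 255)
a = -8/255 ≈ -0.031373
(a + (16076 - 1*(-5650))) + q(157) = (-8/255 + (16076 - 1*(-5650))) + 157 = (-8/255 + (16076 + 5650)) + 157 = (-8/255 + 21726) + 157 = 5540122/255 + 157 = 5580157/255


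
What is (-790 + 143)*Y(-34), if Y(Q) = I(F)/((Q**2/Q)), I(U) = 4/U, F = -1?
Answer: -1294/17 ≈ -76.118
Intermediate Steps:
Y(Q) = -4/Q (Y(Q) = (4/(-1))/((Q**2/Q)) = (4*(-1))/Q = -4/Q)
(-790 + 143)*Y(-34) = (-790 + 143)*(-4/(-34)) = -(-2588)*(-1)/34 = -647*2/17 = -1294/17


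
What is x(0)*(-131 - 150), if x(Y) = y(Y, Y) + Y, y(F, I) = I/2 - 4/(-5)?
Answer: -1124/5 ≈ -224.80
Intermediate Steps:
y(F, I) = 4/5 + I/2 (y(F, I) = I*(1/2) - 4*(-1/5) = I/2 + 4/5 = 4/5 + I/2)
x(Y) = 4/5 + 3*Y/2 (x(Y) = (4/5 + Y/2) + Y = 4/5 + 3*Y/2)
x(0)*(-131 - 150) = (4/5 + (3/2)*0)*(-131 - 150) = (4/5 + 0)*(-281) = (4/5)*(-281) = -1124/5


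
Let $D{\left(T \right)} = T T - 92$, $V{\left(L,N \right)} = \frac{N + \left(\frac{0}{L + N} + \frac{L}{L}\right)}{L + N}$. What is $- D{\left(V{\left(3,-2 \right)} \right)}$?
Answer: $91$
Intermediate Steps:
$V{\left(L,N \right)} = \frac{1 + N}{L + N}$ ($V{\left(L,N \right)} = \frac{N + \left(0 + 1\right)}{L + N} = \frac{N + 1}{L + N} = \frac{1 + N}{L + N}$)
$D{\left(T \right)} = -92 + T^{2}$ ($D{\left(T \right)} = T^{2} - 92 = -92 + T^{2}$)
$- D{\left(V{\left(3,-2 \right)} \right)} = - (-92 + \left(\frac{1 - 2}{3 - 2}\right)^{2}) = - (-92 + \left(1^{-1} \left(-1\right)\right)^{2}) = - (-92 + \left(1 \left(-1\right)\right)^{2}) = - (-92 + \left(-1\right)^{2}) = - (-92 + 1) = \left(-1\right) \left(-91\right) = 91$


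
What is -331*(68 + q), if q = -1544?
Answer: 488556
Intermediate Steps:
-331*(68 + q) = -331*(68 - 1544) = -331*(-1476) = 488556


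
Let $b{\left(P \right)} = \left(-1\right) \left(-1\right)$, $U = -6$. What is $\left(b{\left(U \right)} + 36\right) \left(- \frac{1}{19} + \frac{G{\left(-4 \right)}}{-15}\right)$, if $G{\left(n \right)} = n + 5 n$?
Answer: $\frac{5439}{95} \approx 57.253$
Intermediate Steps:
$G{\left(n \right)} = 6 n$
$b{\left(P \right)} = 1$
$\left(b{\left(U \right)} + 36\right) \left(- \frac{1}{19} + \frac{G{\left(-4 \right)}}{-15}\right) = \left(1 + 36\right) \left(- \frac{1}{19} + \frac{6 \left(-4\right)}{-15}\right) = 37 \left(\left(-1\right) \frac{1}{19} - - \frac{8}{5}\right) = 37 \left(- \frac{1}{19} + \frac{8}{5}\right) = 37 \cdot \frac{147}{95} = \frac{5439}{95}$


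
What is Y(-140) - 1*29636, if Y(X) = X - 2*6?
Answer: -29788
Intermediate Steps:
Y(X) = -12 + X (Y(X) = X - 12 = -12 + X)
Y(-140) - 1*29636 = (-12 - 140) - 1*29636 = -152 - 29636 = -29788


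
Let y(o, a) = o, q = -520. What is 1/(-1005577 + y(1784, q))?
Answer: -1/1003793 ≈ -9.9622e-7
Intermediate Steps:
1/(-1005577 + y(1784, q)) = 1/(-1005577 + 1784) = 1/(-1003793) = -1/1003793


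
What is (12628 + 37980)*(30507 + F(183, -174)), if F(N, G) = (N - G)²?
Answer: 7993837248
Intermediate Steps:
(12628 + 37980)*(30507 + F(183, -174)) = (12628 + 37980)*(30507 + (-174 - 1*183)²) = 50608*(30507 + (-174 - 183)²) = 50608*(30507 + (-357)²) = 50608*(30507 + 127449) = 50608*157956 = 7993837248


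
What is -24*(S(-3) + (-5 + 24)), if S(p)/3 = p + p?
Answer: -24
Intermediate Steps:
S(p) = 6*p (S(p) = 3*(p + p) = 3*(2*p) = 6*p)
-24*(S(-3) + (-5 + 24)) = -24*(6*(-3) + (-5 + 24)) = -24*(-18 + 19) = -24*1 = -24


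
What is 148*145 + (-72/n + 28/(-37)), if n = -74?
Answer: 794028/37 ≈ 21460.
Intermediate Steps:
148*145 + (-72/n + 28/(-37)) = 148*145 + (-72/(-74) + 28/(-37)) = 21460 + (-72*(-1/74) + 28*(-1/37)) = 21460 + (36/37 - 28/37) = 21460 + 8/37 = 794028/37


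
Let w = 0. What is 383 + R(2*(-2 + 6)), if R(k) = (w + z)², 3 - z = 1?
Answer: 387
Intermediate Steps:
z = 2 (z = 3 - 1*1 = 3 - 1 = 2)
R(k) = 4 (R(k) = (0 + 2)² = 2² = 4)
383 + R(2*(-2 + 6)) = 383 + 4 = 387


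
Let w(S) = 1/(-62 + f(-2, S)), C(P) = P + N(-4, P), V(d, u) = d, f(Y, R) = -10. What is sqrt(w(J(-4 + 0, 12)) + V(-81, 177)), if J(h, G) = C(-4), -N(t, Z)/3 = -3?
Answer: I*sqrt(11666)/12 ≈ 9.0008*I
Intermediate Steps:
N(t, Z) = 9 (N(t, Z) = -3*(-3) = 9)
C(P) = 9 + P (C(P) = P + 9 = 9 + P)
J(h, G) = 5 (J(h, G) = 9 - 4 = 5)
w(S) = -1/72 (w(S) = 1/(-62 - 10) = 1/(-72) = -1/72)
sqrt(w(J(-4 + 0, 12)) + V(-81, 177)) = sqrt(-1/72 - 81) = sqrt(-5833/72) = I*sqrt(11666)/12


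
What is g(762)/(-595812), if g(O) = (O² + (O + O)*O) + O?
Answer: -290449/99302 ≈ -2.9249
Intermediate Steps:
g(O) = O + 3*O² (g(O) = (O² + (2*O)*O) + O = (O² + 2*O²) + O = 3*O² + O = O + 3*O²)
g(762)/(-595812) = (762*(1 + 3*762))/(-595812) = (762*(1 + 2286))*(-1/595812) = (762*2287)*(-1/595812) = 1742694*(-1/595812) = -290449/99302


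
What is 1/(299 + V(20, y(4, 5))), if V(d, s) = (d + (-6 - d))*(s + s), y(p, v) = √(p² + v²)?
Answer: 299/83497 + 12*√41/83497 ≈ 0.0045012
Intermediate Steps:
V(d, s) = -12*s
1/(299 + V(20, y(4, 5))) = 1/(299 - 12*√(4² + 5²)) = 1/(299 - 12*√(16 + 25)) = 1/(299 - 12*√41)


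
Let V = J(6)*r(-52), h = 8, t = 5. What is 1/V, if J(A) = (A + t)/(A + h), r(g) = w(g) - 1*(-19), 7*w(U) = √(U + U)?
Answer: 13034/195723 - 196*I*√26/195723 ≈ 0.066594 - 0.0051062*I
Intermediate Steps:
w(U) = √2*√U/7 (w(U) = √(U + U)/7 = √(2*U)/7 = (√2*√U)/7 = √2*√U/7)
r(g) = 19 + √2*√g/7 (r(g) = √2*√g/7 - 1*(-19) = √2*√g/7 + 19 = 19 + √2*√g/7)
J(A) = (5 + A)/(8 + A) (J(A) = (A + 5)/(A + 8) = (5 + A)/(8 + A))
V = 209/14 + 11*I*√26/49 (V = ((5 + 6)/(8 + 6))*(19 + √2*√(-52)/7) = (11/14)*(19 + √2*(2*I*√13)/7) = ((1/14)*11)*(19 + 2*I*√26/7) = 11*(19 + 2*I*√26/7)/14 = 209/14 + 11*I*√26/49 ≈ 14.929 + 1.1447*I)
1/V = 1/(209/14 + 11*I*√26/49)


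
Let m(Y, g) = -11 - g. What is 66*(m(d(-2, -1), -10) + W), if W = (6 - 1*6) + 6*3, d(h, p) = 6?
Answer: 1122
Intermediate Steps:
W = 18 (W = (6 - 6) + 18 = 0 + 18 = 18)
66*(m(d(-2, -1), -10) + W) = 66*((-11 - 1*(-10)) + 18) = 66*((-11 + 10) + 18) = 66*(-1 + 18) = 66*17 = 1122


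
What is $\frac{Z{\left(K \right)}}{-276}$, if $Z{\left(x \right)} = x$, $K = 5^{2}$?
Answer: $- \frac{25}{276} \approx -0.09058$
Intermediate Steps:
$K = 25$
$\frac{Z{\left(K \right)}}{-276} = \frac{25}{-276} = 25 \left(- \frac{1}{276}\right) = - \frac{25}{276}$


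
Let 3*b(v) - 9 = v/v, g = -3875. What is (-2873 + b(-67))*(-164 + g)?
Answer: 34771751/3 ≈ 1.1591e+7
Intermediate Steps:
b(v) = 10/3 (b(v) = 3 + (v/v)/3 = 3 + (1/3)*1 = 3 + 1/3 = 10/3)
(-2873 + b(-67))*(-164 + g) = (-2873 + 10/3)*(-164 - 3875) = -8609/3*(-4039) = 34771751/3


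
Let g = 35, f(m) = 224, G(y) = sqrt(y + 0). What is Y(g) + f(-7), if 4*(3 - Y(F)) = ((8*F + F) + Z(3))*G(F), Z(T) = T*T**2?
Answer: 227 - 171*sqrt(35)/2 ≈ -278.82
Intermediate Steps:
Z(T) = T**3
G(y) = sqrt(y)
Y(F) = 3 - sqrt(F)*(27 + 9*F)/4 (Y(F) = 3 - ((8*F + F) + 3**3)*sqrt(F)/4 = 3 - (9*F + 27)*sqrt(F)/4 = 3 - (27 + 9*F)*sqrt(F)/4 = 3 - sqrt(F)*(27 + 9*F)/4)
Y(g) + f(-7) = (3 - 27*sqrt(35)/4 - 315*sqrt(35)/4) + 224 = (3 - 171*sqrt(35)/2) + 224 = 227 - 171*sqrt(35)/2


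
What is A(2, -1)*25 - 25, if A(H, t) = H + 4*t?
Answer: -75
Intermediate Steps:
A(2, -1)*25 - 25 = (2 + 4*(-1))*25 - 25 = (2 - 4)*25 - 25 = -2*25 - 25 = -50 - 25 = -75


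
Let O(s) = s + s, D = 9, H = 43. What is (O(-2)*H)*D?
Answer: -1548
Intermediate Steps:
O(s) = 2*s
(O(-2)*H)*D = ((2*(-2))*43)*9 = -4*43*9 = -172*9 = -1548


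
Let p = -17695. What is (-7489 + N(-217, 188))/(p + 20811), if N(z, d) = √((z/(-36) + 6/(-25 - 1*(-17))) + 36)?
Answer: -7489/3116 + √1486/18696 ≈ -2.4013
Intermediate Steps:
N(z, d) = √(141/4 - z/36) (N(z, d) = √((z*(-1/36) + 6/(-25 + 17)) + 36) = √((-z/36 + 6/(-8)) + 36) = √((-z/36 + 6*(-⅛)) + 36) = √((-z/36 - ¾) + 36) = √((-¾ - z/36) + 36) = √(141/4 - z/36))
(-7489 + N(-217, 188))/(p + 20811) = (-7489 + √(1269 - 1*(-217))/6)/(-17695 + 20811) = (-7489 + √(1269 + 217)/6)/3116 = (-7489 + √1486/6)*(1/3116) = -7489/3116 + √1486/18696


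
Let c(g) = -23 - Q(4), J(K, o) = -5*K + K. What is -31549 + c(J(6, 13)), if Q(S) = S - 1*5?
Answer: -31571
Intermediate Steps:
Q(S) = -5 + S (Q(S) = S - 5 = -5 + S)
J(K, o) = -4*K
c(g) = -22 (c(g) = -23 - (-5 + 4) = -23 - 1*(-1) = -23 + 1 = -22)
-31549 + c(J(6, 13)) = -31549 - 22 = -31571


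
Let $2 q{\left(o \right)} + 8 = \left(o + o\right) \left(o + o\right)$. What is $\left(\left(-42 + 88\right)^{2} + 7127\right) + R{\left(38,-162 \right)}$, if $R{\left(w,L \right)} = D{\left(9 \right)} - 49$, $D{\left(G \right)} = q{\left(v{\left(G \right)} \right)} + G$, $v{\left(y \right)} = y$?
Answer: $9361$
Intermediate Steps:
$q{\left(o \right)} = -4 + 2 o^{2}$ ($q{\left(o \right)} = -4 + \frac{\left(o + o\right) \left(o + o\right)}{2} = -4 + \frac{2 o 2 o}{2} = -4 + \frac{4 o^{2}}{2} = -4 + 2 o^{2}$)
$D{\left(G \right)} = -4 + G + 2 G^{2}$ ($D{\left(G \right)} = \left(-4 + 2 G^{2}\right) + G = -4 + G + 2 G^{2}$)
$R{\left(w,L \right)} = 118$ ($R{\left(w,L \right)} = \left(-4 + 9 + 2 \cdot 9^{2}\right) - 49 = \left(-4 + 9 + 2 \cdot 81\right) - 49 = \left(-4 + 9 + 162\right) - 49 = 167 - 49 = 118$)
$\left(\left(-42 + 88\right)^{2} + 7127\right) + R{\left(38,-162 \right)} = \left(\left(-42 + 88\right)^{2} + 7127\right) + 118 = \left(46^{2} + 7127\right) + 118 = \left(2116 + 7127\right) + 118 = 9243 + 118 = 9361$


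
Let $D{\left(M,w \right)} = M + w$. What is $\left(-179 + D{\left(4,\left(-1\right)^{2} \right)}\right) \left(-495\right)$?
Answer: $86130$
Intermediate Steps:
$\left(-179 + D{\left(4,\left(-1\right)^{2} \right)}\right) \left(-495\right) = \left(-179 + \left(4 + \left(-1\right)^{2}\right)\right) \left(-495\right) = \left(-179 + \left(4 + 1\right)\right) \left(-495\right) = \left(-179 + 5\right) \left(-495\right) = \left(-174\right) \left(-495\right) = 86130$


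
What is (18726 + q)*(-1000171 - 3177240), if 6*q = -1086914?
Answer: 2035564654669/3 ≈ 6.7852e+11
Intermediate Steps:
q = -543457/3 (q = (1/6)*(-1086914) = -543457/3 ≈ -1.8115e+5)
(18726 + q)*(-1000171 - 3177240) = (18726 - 543457/3)*(-1000171 - 3177240) = -487279/3*(-4177411) = 2035564654669/3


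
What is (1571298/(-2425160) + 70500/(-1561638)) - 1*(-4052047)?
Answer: 1278833247300856803/315601834340 ≈ 4.0520e+6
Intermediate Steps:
(1571298/(-2425160) + 70500/(-1561638)) - 1*(-4052047) = (1571298*(-1/2425160) + 70500*(-1/1561638)) + 4052047 = (-785649/1212580 - 11750/260273) + 4052047 = -218731037177/315601834340 + 4052047 = 1278833247300856803/315601834340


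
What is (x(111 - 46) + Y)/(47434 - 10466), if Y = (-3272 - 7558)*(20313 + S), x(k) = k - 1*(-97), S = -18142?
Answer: -2938971/4621 ≈ -636.00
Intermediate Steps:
x(k) = 97 + k (x(k) = k + 97 = 97 + k)
Y = -23511930 (Y = (-3272 - 7558)*(20313 - 18142) = -10830*2171 = -23511930)
(x(111 - 46) + Y)/(47434 - 10466) = ((97 + (111 - 46)) - 23511930)/(47434 - 10466) = ((97 + 65) - 23511930)/36968 = (162 - 23511930)*(1/36968) = -23511768*1/36968 = -2938971/4621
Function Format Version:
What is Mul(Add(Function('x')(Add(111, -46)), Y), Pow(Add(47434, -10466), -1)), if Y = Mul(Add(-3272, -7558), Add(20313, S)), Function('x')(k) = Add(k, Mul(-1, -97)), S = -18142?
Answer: Rational(-2938971, 4621) ≈ -636.00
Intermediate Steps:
Function('x')(k) = Add(97, k) (Function('x')(k) = Add(k, 97) = Add(97, k))
Y = -23511930 (Y = Mul(Add(-3272, -7558), Add(20313, -18142)) = Mul(-10830, 2171) = -23511930)
Mul(Add(Function('x')(Add(111, -46)), Y), Pow(Add(47434, -10466), -1)) = Mul(Add(Add(97, Add(111, -46)), -23511930), Pow(Add(47434, -10466), -1)) = Mul(Add(Add(97, 65), -23511930), Pow(36968, -1)) = Mul(Add(162, -23511930), Rational(1, 36968)) = Mul(-23511768, Rational(1, 36968)) = Rational(-2938971, 4621)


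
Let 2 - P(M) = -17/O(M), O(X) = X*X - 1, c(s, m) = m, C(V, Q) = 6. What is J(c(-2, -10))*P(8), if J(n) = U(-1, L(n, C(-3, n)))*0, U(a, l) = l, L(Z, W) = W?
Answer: 0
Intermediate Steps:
O(X) = -1 + X² (O(X) = X² - 1 = -1 + X²)
J(n) = 0 (J(n) = 6*0 = 0)
P(M) = 2 + 17/(-1 + M²) (P(M) = 2 - (-17)/(-1 + M²) = 2 + 17/(-1 + M²))
J(c(-2, -10))*P(8) = 0*((15 + 2*8²)/(-1 + 8²)) = 0*((15 + 2*64)/(-1 + 64)) = 0*((15 + 128)/63) = 0*((1/63)*143) = 0*(143/63) = 0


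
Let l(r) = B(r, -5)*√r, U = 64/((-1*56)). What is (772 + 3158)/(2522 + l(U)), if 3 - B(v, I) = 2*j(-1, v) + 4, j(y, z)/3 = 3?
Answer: 5781685/3710523 + 12445*I*√14/3710523 ≈ 1.5582 + 0.012549*I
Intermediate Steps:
j(y, z) = 9 (j(y, z) = 3*3 = 9)
B(v, I) = -19 (B(v, I) = 3 - (2*9 + 4) = 3 - (18 + 4) = 3 - 1*22 = 3 - 22 = -19)
U = -8/7 (U = 64/(-56) = 64*(-1/56) = -8/7 ≈ -1.1429)
l(r) = -19*√r
(772 + 3158)/(2522 + l(U)) = (772 + 3158)/(2522 - 38*I*√14/7) = 3930/(2522 - 38*I*√14/7)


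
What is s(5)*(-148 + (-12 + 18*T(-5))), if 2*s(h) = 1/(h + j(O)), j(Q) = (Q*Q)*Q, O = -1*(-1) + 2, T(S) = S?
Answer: -125/32 ≈ -3.9063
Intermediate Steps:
O = 3 (O = 1 + 2 = 3)
j(Q) = Q³ (j(Q) = Q²*Q = Q³)
s(h) = 1/(2*(27 + h)) (s(h) = 1/(2*(h + 3³)) = 1/(2*(h + 27)) = 1/(2*(27 + h)))
s(5)*(-148 + (-12 + 18*T(-5))) = (1/(2*(27 + 5)))*(-148 + (-12 + 18*(-5))) = ((½)/32)*(-148 + (-12 - 90)) = ((½)*(1/32))*(-148 - 102) = (1/64)*(-250) = -125/32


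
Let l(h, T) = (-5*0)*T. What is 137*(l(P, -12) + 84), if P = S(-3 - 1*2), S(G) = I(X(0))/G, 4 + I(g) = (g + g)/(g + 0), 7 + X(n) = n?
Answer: 11508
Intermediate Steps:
X(n) = -7 + n
I(g) = -2 (I(g) = -4 + (g + g)/(g + 0) = -4 + (2*g)/g = -4 + 2 = -2)
S(G) = -2/G
P = ⅖ (P = -2/(-3 - 1*2) = -2/(-3 - 2) = -2/(-5) = -2*(-⅕) = ⅖ ≈ 0.40000)
l(h, T) = 0 (l(h, T) = 0*T = 0)
137*(l(P, -12) + 84) = 137*(0 + 84) = 137*84 = 11508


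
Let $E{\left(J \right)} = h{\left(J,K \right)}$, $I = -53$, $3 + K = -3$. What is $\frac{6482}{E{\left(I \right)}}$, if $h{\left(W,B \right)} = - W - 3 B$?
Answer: $\frac{6482}{71} \approx 91.296$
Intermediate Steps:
$K = -6$ ($K = -3 - 3 = -6$)
$E{\left(J \right)} = 18 - J$ ($E{\left(J \right)} = - J - -18 = - J + 18 = 18 - J$)
$\frac{6482}{E{\left(I \right)}} = \frac{6482}{18 - -53} = \frac{6482}{18 + 53} = \frac{6482}{71}$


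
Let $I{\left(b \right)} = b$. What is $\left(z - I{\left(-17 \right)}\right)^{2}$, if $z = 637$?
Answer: $427716$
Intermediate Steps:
$\left(z - I{\left(-17 \right)}\right)^{2} = \left(637 - -17\right)^{2} = \left(637 + 17\right)^{2} = 654^{2} = 427716$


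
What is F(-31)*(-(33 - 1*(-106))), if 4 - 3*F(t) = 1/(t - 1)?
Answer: -5977/32 ≈ -186.78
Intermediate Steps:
F(t) = 4/3 - 1/(3*(-1 + t)) (F(t) = 4/3 - 1/(3*(t - 1)) = 4/3 - 1/(3*(-1 + t)))
F(-31)*(-(33 - 1*(-106))) = ((-5 + 4*(-31))/(3*(-1 - 31)))*(-(33 - 1*(-106))) = ((⅓)*(-5 - 124)/(-32))*(-(33 + 106)) = ((⅓)*(-1/32)*(-129))*(-1*139) = (43/32)*(-139) = -5977/32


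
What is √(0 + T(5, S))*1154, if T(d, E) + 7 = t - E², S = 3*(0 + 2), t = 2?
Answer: 1154*I*√41 ≈ 7389.2*I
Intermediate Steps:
S = 6 (S = 3*2 = 6)
T(d, E) = -5 - E² (T(d, E) = -7 + (2 - E²) = -5 - E²)
√(0 + T(5, S))*1154 = √(0 + (-5 - 1*6²))*1154 = √(0 + (-5 - 1*36))*1154 = √(0 + (-5 - 36))*1154 = √(0 - 41)*1154 = √(-41)*1154 = (I*√41)*1154 = 1154*I*√41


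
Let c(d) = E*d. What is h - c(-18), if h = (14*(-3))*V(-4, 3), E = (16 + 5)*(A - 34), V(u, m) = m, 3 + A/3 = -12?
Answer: -29988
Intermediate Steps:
A = -45 (A = -9 + 3*(-12) = -9 - 36 = -45)
E = -1659 (E = (16 + 5)*(-45 - 34) = 21*(-79) = -1659)
c(d) = -1659*d
h = -126 (h = (14*(-3))*3 = -42*3 = -126)
h - c(-18) = -126 - (-1659)*(-18) = -126 - 1*29862 = -126 - 29862 = -29988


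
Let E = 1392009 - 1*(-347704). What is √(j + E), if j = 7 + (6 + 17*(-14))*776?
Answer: 2*√389922 ≈ 1248.9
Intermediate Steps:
E = 1739713 (E = 1392009 + 347704 = 1739713)
j = -180025 (j = 7 + (6 - 238)*776 = 7 - 232*776 = 7 - 180032 = -180025)
√(j + E) = √(-180025 + 1739713) = √1559688 = 2*√389922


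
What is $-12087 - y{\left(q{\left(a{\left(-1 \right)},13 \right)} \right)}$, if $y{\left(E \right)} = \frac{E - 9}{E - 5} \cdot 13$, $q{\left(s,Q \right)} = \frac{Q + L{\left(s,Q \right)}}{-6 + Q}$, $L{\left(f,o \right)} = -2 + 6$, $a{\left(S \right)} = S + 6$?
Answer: $- \frac{109082}{9} \approx -12120.0$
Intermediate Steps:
$a{\left(S \right)} = 6 + S$
$L{\left(f,o \right)} = 4$
$q{\left(s,Q \right)} = \frac{4 + Q}{-6 + Q}$ ($q{\left(s,Q \right)} = \frac{Q + 4}{-6 + Q} = \frac{4 + Q}{-6 + Q}$)
$y{\left(E \right)} = \frac{13 \left(-9 + E\right)}{-5 + E}$ ($y{\left(E \right)} = \frac{-9 + E}{-5 + E} 13 = \frac{13 \left(-9 + E\right)}{-5 + E}$)
$-12087 - y{\left(q{\left(a{\left(-1 \right)},13 \right)} \right)} = -12087 - \frac{13 \left(-9 + \frac{4 + 13}{-6 + 13}\right)}{-5 + \frac{4 + 13}{-6 + 13}} = -12087 - \frac{13 \left(-9 + \frac{1}{7} \cdot 17\right)}{-5 + \frac{1}{7} \cdot 17} = -12087 - \frac{13 \left(-9 + \frac{17}{7}\right)}{-5 + \frac{17}{7}} = -12087 - 13 \frac{1}{- \frac{18}{7}} \left(- \frac{46}{7}\right) = -12087 - 13 \left(- \frac{7}{18}\right) \left(- \frac{46}{7}\right) = -12087 - \frac{299}{9} = - \frac{109082}{9}$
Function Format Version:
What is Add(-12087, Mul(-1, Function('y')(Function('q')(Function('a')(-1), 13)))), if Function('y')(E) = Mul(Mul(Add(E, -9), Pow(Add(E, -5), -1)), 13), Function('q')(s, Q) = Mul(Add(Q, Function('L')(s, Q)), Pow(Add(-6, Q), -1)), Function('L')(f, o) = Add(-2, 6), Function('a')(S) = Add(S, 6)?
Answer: Rational(-109082, 9) ≈ -12120.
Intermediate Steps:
Function('a')(S) = Add(6, S)
Function('L')(f, o) = 4
Function('q')(s, Q) = Mul(Pow(Add(-6, Q), -1), Add(4, Q)) (Function('q')(s, Q) = Mul(Add(Q, 4), Pow(Add(-6, Q), -1)) = Mul(Add(4, Q), Pow(Add(-6, Q), -1)) = Mul(Pow(Add(-6, Q), -1), Add(4, Q)))
Function('y')(E) = Mul(13, Pow(Add(-5, E), -1), Add(-9, E)) (Function('y')(E) = Mul(Mul(Add(-9, E), Pow(Add(-5, E), -1)), 13) = Mul(Mul(Pow(Add(-5, E), -1), Add(-9, E)), 13) = Mul(13, Pow(Add(-5, E), -1), Add(-9, E)))
Add(-12087, Mul(-1, Function('y')(Function('q')(Function('a')(-1), 13)))) = Add(-12087, Mul(-1, Mul(13, Pow(Add(-5, Mul(Pow(Add(-6, 13), -1), Add(4, 13))), -1), Add(-9, Mul(Pow(Add(-6, 13), -1), Add(4, 13)))))) = Add(-12087, Mul(-1, Mul(13, Pow(Add(-5, Mul(Pow(7, -1), 17)), -1), Add(-9, Mul(Pow(7, -1), 17))))) = Add(-12087, Mul(-1, Mul(13, Pow(Add(-5, Mul(Rational(1, 7), 17)), -1), Add(-9, Mul(Rational(1, 7), 17))))) = Add(-12087, Mul(-1, Mul(13, Pow(Add(-5, Rational(17, 7)), -1), Add(-9, Rational(17, 7))))) = Add(-12087, Mul(-1, Mul(13, Pow(Rational(-18, 7), -1), Rational(-46, 7)))) = Add(-12087, Mul(-1, Mul(13, Rational(-7, 18), Rational(-46, 7)))) = Add(-12087, Mul(-1, Rational(299, 9))) = Add(-12087, Rational(-299, 9)) = Rational(-109082, 9)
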